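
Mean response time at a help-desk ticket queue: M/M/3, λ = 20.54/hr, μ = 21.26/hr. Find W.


a = 0.9661; ρ = 0.3220; P₀ = 0.376713
Lq = P₀·a^c·ρ/(c!(1−ρ)²) = 0.03967
Wq = Lq/λ = 0.03967/20.54 = 0.001931 hr
W = Wq + 1/μ = 0.001931 + 0.04704 = 0.04897 hr

Final: 0.04897 hr


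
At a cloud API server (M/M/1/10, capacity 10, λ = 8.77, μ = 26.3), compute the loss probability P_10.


ρ = λ/μ = 8.77/26.3 = 0.3335
P_K = (1−ρ)ρ^K/(1−ρ^(K+1)) = (0.6665·0.00001700)/(1 − 0.000005669)
= 0.00001133/0.999994 = 0.00001133

Final: 0.00001133


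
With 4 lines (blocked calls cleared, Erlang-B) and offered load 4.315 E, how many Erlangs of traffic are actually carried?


B(4,4.315) = 0.340200 (Erlang-B)
Carried load = a(1 − B) = 4.315·(1 − 0.340200) = 4.315·0.659800 = 2.8470 E

Final: 2.8470 Erlangs


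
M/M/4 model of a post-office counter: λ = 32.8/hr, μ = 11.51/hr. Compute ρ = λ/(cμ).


ρ = λ/(cμ) = 32.8/(4·11.51) = 32.8/46.04 = 0.7124

Final: 0.7124


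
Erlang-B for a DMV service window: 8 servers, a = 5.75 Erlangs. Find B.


B(c,a) = (a^c/c!) / Σ_{k=0}^{c} a^k/k!
a^8/8! = 29.636181
Σ terms (k=0..8): 1.00000 + 5.75000 + 16.53125 + 31.68490 + 45.54704 + 52.37909 + 50.19663 + 41.23295 + 29.63618 = 273.958036
B = 29.636181/273.958036 = 0.108178

Final: 0.108178


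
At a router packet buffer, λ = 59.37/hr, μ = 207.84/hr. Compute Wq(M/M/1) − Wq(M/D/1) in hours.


ρ = 59.37/207.84 = 0.2857
Wq(M/M/1) = ρ/(μ−λ) = 0.2857/148.47 = 0.001924 hr
Wq(M/D/1) = ρ/(2(μ−λ)) = 0.0009620 hr
Savings = 0.001924 − 0.0009620 = 0.0009620 hr

Final: 0.0009620 hr


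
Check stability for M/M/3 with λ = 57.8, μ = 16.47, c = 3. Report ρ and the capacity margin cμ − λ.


Total capacity cμ = 3·16.47 = 49.41/hr
ρ = λ/(cμ) = 57.8/49.41 = 1.1698
Stable ⇔ ρ < 1: NO
Spare capacity = cμ − λ = 49.41 − 57.8 = -8.39/hr

Final: ρ = 1.1698; unstable; margin = -8.39/hr


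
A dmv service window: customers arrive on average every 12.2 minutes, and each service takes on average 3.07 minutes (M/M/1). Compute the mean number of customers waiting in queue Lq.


λ = 60/12.2 = 4.9180 /hr
μ = 60/3.07 = 19.5440 /hr
ρ = λ/μ = 4.9180/19.5440 = 0.2516
Lq = ρ²/(1−ρ) = 0.06332/0.7484 = 0.08461

Final: 0.08461


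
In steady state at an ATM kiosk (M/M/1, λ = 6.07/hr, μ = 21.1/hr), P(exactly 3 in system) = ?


ρ = 6.07/21.1 = 0.2877
P_n = (1−ρ)·ρ^n = (1 − 0.2877)·0.2877^3 = 0.7123·0.023808 = 0.016959

Final: 0.016959


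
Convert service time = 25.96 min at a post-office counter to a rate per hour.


μ = 1/(service time) in consistent units.
1 hour = 60 min, so μ = 60/25.96 = 2.3112 per hour

Final: 2.3112 /hr


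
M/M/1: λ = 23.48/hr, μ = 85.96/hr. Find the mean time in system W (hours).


W = 1/(μ−λ) = 1/(85.96 − 23.48) = 1/62.48 = 0.01601 hr

Final: 0.01601 hr


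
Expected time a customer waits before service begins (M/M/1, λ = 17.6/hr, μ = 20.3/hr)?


ρ = 17.6/20.3 = 0.8670
Wq = ρ/(μ−λ) = 0.8670/(20.3 − 17.6) = 0.8670/2.70 = 0.3211 hr

Final: 0.3211 hr


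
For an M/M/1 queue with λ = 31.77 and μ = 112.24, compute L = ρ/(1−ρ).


ρ = λ/μ = 31.77/112.24 = 0.2831
L = ρ/(1−ρ) = 0.2831/(1 − 0.2831) = 0.2831/0.7169 = 0.3948

Final: 0.3948


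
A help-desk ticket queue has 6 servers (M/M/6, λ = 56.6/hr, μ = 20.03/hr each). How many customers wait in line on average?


a = λ/μ = 2.8258; ρ = a/6 = 0.4710
P₀ = 0.058571
Lq = P₀·a^c·ρ / (c!·(1−ρ)²) = 0.058571·509.11148·0.4710/(720·0.27988)
= 0.06969

Final: 0.06969


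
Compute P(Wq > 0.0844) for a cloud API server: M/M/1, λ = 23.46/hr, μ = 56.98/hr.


ρ = 23.46/56.98 = 0.4117
P(Wq > t) = ρ·e^{−(μ−λ)t} = 0.4117·e^{−2.8291}
= 0.4117·0.059067 = 0.024319

Final: 0.024319


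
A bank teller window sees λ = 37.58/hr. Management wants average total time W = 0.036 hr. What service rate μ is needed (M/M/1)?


W = 1/(μ−λ) ⇒ μ − λ = 1/W = 1/0.036 = 27.7778
μ = λ + 1/W = 37.58 + 27.7778 = 65.3578 per hr

Final: 65.3578 /hr


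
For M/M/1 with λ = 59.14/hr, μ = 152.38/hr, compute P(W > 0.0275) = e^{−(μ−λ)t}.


W ~ Exponential(μ−λ) for M/M/1.
μ − λ = 152.38 − 59.14 = 93.2400
P(W > t) = e^{−(μ−λ)t} = e^{−2.5641} = 0.076988

Final: 0.076988


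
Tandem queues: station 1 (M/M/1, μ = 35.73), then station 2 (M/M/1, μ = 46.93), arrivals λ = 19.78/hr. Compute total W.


Each node sees arrival rate λ = 19.78/hr (tandem ⇒ throughput preserved).
W₁ = 1/(μ₁−λ) = 1/(35.73−19.78) = 0.06270 hr
W₂ = 1/(μ₂−λ) = 1/(46.93−19.78) = 0.03683 hr
W_total = W₁ + W₂ = 0.06270 + 0.03683 = 0.09953 hr

Final: 0.09953 hr


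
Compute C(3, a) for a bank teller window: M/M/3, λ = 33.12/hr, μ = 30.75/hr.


a = λ/μ = 1.0771; ρ = a/3 = 0.3590
P₀ = 0.335344 (from M/M/c formula)
C(c,a) = [a^c/(c!(1−ρ))]·P₀ = [1.24950/(6·0.6410)]·0.335344
= 0.32489·0.335344 = 0.108952

Final: 0.108952


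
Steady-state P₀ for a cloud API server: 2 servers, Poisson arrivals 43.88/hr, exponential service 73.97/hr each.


a = λ/μ = 43.88/73.97 = 0.5932; ρ = a/c = 0.2966
Σ_{k=0}^{1} a^k/k! (terms k=0..1) = 1.00000 + 0.59321 = 1.59321
Tail: a^2/(2!(1−ρ)) = 0.35190/(2·0.7034) = 0.25015
P₀ = 1/(1.59321 + 0.25015) = 1/1.84336 = 0.542488

Final: 0.542488


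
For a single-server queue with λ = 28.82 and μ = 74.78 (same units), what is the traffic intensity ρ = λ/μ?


ρ = λ/μ = 28.82/74.78 = 0.3854

Final: 0.3854


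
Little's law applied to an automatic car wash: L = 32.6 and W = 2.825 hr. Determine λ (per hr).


λ = L/W = 32.6/2.825 = 11.5398 /hr

Final: 11.5398 /hr


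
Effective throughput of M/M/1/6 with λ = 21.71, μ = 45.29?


ρ = 0.4794; P_K = (1−ρ)ρ^6/(1−ρ^7) = 0.006354
λ_eff = λ(1 − P_K) = 21.71·(1 − 0.006354) = 21.71·0.993646 = 21.5721 /hr

Final: 21.5721 /hr


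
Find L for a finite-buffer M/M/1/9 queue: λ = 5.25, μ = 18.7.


ρ = 5.25/18.7 = 0.2807
L = ρ[1 − (K+1)ρ^K + Kρ^(K+1)] / [(1−ρ)(1−ρ^(K+1))]
Numerator: 0.2807·(1 − 10·0.00001084 + 9·0.000003042) = 0.280726
Denominator: (0.7193)·(0.999997) = 0.719249
L = 0.280726/0.719249 = 0.3903

Final: 0.3903


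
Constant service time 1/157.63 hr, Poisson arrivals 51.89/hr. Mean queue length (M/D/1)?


ρ = 51.89/157.63 = 0.3292
M/D/1: Lq = ρ²/(2(1−ρ)) = 0.1084/(2·0.6708) = 0.08077

Final: 0.08077


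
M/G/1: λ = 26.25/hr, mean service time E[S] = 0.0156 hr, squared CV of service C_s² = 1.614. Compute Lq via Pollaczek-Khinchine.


ρ = λ·E[S] = 26.25·0.0156 = 0.4095
Lq = ρ²(1+C_s²)/(2(1−ρ)) = 0.1677·(1+1.614)/(2·0.5905)
= 0.1677·2.6140/1.1810 = 0.37116

Final: 0.37116


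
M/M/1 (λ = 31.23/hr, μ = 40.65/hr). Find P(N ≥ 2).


ρ = 31.23/40.65 = 0.7683
P(N ≥ n) = ρ^n = 0.7683^2 = 0.590232

Final: 0.590232


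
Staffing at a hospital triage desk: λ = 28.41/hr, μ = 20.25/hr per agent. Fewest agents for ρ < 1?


Stability requires cμ > λ ⇔ c > λ/μ.
λ/μ = 28.41/20.25 = 1.4030
Minimum integer c = ⌊1.4030⌋ + 1 = 2
Check: 2·20.25 = 40.50 > 28.41, while 1·20.25 = 20.25 ≤ 28.41

Final: 2 servers


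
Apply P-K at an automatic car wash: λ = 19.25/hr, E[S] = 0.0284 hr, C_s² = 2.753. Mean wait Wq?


ρ = λ·E[S] = 19.25·0.0284 = 0.5467
E[S²] = E[S]²(1+C_s²) = 0.0284²·(1+2.753) = 0.003027
Wq = λ·E[S²]/(2(1−ρ)) = 19.25·0.003027/(2·0.4533) = 0.06427 hr

Final: 0.06427 hr


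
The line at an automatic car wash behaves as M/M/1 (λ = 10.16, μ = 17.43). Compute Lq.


ρ = 10.16/17.43 = 0.5829
Lq = ρ²/(1−ρ) = 0.3398/0.4171 = 0.8146

Final: 0.8146


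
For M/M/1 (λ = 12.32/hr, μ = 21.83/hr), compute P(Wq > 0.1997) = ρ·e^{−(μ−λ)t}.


ρ = 12.32/21.83 = 0.5644
P(Wq > t) = ρ·e^{−(μ−λ)t} = 0.5644·e^{−1.8991}
= 0.5644·0.149696 = 0.084483

Final: 0.084483


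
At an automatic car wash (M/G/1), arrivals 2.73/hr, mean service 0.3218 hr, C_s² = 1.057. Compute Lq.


ρ = λ·E[S] = 2.73·0.3218 = 0.8785
Lq = ρ²(1+C_s²)/(2(1−ρ)) = 0.7718·(1+1.057)/(2·0.1215)
= 0.7718·2.0570/0.2430 = 6.53394

Final: 6.53394


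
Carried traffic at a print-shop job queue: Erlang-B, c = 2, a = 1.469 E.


B(2,1.469) = 0.304111 (Erlang-B)
Carried load = a(1 − B) = 1.469·(1 − 0.304111) = 1.469·0.695889 = 1.0223 E

Final: 1.0223 Erlangs


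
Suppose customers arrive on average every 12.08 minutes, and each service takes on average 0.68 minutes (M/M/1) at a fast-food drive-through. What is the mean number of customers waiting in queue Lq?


λ = 60/12.08 = 4.9669 /hr
μ = 60/0.68 = 88.2353 /hr
ρ = λ/μ = 4.9669/88.2353 = 0.05629
Lq = ρ²/(1−ρ) = 0.003169/0.9437 = 0.003358

Final: 0.003358


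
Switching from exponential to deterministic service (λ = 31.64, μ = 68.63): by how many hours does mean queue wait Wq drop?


ρ = 31.64/68.63 = 0.4610
Wq(M/M/1) = ρ/(μ−λ) = 0.4610/36.99 = 0.01246 hr
Wq(M/D/1) = ρ/(2(μ−λ)) = 0.006232 hr
Savings = 0.01246 − 0.006232 = 0.006232 hr

Final: 0.006232 hr


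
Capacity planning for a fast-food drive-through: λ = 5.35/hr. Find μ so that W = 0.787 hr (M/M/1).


W = 1/(μ−λ) ⇒ μ − λ = 1/W = 1/0.787 = 1.2706
μ = λ + 1/W = 5.35 + 1.2706 = 6.6206 per hr

Final: 6.6206 /hr


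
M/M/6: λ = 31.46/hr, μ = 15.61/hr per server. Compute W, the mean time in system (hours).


a = 2.0154; ρ = 0.3359; P₀ = 0.133064
Lq = P₀·a^c·ρ/(c!(1−ρ)²) = 0.009432
Wq = Lq/λ = 0.009432/31.46 = 0.0002998 hr
W = Wq + 1/μ = 0.0002998 + 0.06406 = 0.06436 hr

Final: 0.06436 hr


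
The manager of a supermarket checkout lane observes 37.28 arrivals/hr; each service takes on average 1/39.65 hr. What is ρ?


ρ = λ/μ = 37.28/39.65 = 0.9402

Final: 0.9402


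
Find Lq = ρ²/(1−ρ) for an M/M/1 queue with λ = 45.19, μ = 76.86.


ρ = 45.19/76.86 = 0.5880
Lq = ρ²/(1−ρ) = 0.3457/0.4120 = 0.8390

Final: 0.8390


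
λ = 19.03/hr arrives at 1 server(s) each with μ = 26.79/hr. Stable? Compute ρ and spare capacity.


Total capacity cμ = 1·26.79 = 26.79/hr
ρ = λ/(cμ) = 19.03/26.79 = 0.7103
Stable ⇔ ρ < 1: YES
Spare capacity = cμ − λ = 26.79 − 19.03 = 7.76/hr

Final: ρ = 0.7103; stable; margin = 7.76/hr


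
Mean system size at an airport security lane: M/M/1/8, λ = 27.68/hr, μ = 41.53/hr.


ρ = 27.68/41.53 = 0.6665
L = ρ[1 − (K+1)ρ^K + Kρ^(K+1)] / [(1−ρ)(1−ρ^(K+1))]
Numerator: 0.6665·(1 − 9·0.038943 + 8·0.025956) = 0.571301
Denominator: (0.3335)·(0.974044) = 0.324838
L = 0.571301/0.324838 = 1.7587

Final: 1.7587


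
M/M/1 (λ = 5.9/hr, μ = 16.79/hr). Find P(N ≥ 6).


ρ = 5.9/16.79 = 0.3514
P(N ≥ n) = ρ^n = 0.3514^6 = 0.001883

Final: 0.001883


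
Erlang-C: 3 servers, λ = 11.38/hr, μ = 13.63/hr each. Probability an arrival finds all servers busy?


a = λ/μ = 0.8349; ρ = a/3 = 0.2783
P₀ = 0.431428 (from M/M/c formula)
C(c,a) = [a^c/(c!(1−ρ))]·P₀ = [0.58202/(6·0.7217)]·0.431428
= 0.13441·0.431428 = 0.057989

Final: 0.057989


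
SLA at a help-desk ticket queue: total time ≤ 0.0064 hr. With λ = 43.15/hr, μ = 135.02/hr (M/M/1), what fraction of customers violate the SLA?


W ~ Exponential(μ−λ) for M/M/1.
μ − λ = 135.02 − 43.15 = 91.8700
P(W > t) = e^{−(μ−λ)t} = e^{−0.5880} = 0.555455

Final: 0.555455


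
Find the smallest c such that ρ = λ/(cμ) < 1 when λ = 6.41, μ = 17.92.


Stability requires cμ > λ ⇔ c > λ/μ.
λ/μ = 6.41/17.92 = 0.3577
Minimum integer c = ⌊0.3577⌋ + 1 = 1
Check: 1·17.92 = 17.92 > 6.41, while 0·17.92 = 0.00 ≤ 6.41

Final: 1 servers


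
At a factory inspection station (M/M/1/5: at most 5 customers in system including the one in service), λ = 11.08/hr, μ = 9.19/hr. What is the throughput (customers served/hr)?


ρ = 1.2057; P_K = (1−ρ)ρ^5/(1−ρ^6) = 0.252924
λ_eff = λ(1 − P_K) = 11.08·(1 − 0.252924) = 11.08·0.747076 = 8.2776 /hr

Final: 8.2776 /hr


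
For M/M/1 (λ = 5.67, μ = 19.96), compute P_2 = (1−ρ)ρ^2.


ρ = 5.67/19.96 = 0.2841
P_n = (1−ρ)·ρ^n = (1 − 0.2841)·0.2841^2 = 0.7159·0.080695 = 0.057772

Final: 0.057772


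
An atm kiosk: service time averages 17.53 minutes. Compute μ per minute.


μ = 1/(service time) in consistent units.
1 minute = 1 min, so μ = 1/17.53 = 0.05705 per minute

Final: 0.05705 /min


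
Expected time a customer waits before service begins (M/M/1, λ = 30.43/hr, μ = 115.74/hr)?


ρ = 30.43/115.74 = 0.2629
Wq = ρ/(μ−λ) = 0.2629/(115.74 − 30.43) = 0.2629/85.31 = 0.003082 hr

Final: 0.003082 hr


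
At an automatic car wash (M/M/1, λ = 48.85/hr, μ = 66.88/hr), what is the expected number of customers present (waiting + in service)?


ρ = λ/μ = 48.85/66.88 = 0.7304
L = ρ/(1−ρ) = 0.7304/(1 − 0.7304) = 0.7304/0.2696 = 2.7094

Final: 2.7094


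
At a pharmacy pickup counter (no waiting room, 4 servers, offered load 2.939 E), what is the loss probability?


B(c,a) = (a^c/c!) / Σ_{k=0}^{c} a^k/k!
a^4/4! = 3.108759
Σ terms (k=0..4): 1.00000 + 2.93900 + 4.31886 + 4.23104 + 3.10876 = 15.597664
B = 3.108759/15.597664 = 0.199309

Final: 0.199309


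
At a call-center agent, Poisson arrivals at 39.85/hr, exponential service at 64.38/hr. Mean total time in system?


W = 1/(μ−λ) = 1/(64.38 − 39.85) = 1/24.53 = 0.04077 hr

Final: 0.04077 hr


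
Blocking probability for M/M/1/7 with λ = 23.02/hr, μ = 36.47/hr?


ρ = λ/μ = 23.02/36.47 = 0.6312
P_K = (1−ρ)ρ^K/(1−ρ^(K+1)) = (0.3688·0.039920)/(1 − 0.025197)
= 0.014722/0.974803 = 0.015103

Final: 0.015103


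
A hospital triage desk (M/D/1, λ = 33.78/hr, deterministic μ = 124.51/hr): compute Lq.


ρ = 33.78/124.51 = 0.2713
M/D/1: Lq = ρ²/(2(1−ρ)) = 0.07361/(2·0.7287) = 0.05050

Final: 0.05050


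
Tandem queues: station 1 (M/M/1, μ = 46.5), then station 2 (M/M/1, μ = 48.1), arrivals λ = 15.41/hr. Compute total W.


Each node sees arrival rate λ = 15.41/hr (tandem ⇒ throughput preserved).
W₁ = 1/(μ₁−λ) = 1/(46.5−15.41) = 0.03216 hr
W₂ = 1/(μ₂−λ) = 1/(48.1−15.41) = 0.03059 hr
W_total = W₁ + W₂ = 0.03216 + 0.03059 = 0.06276 hr

Final: 0.06276 hr


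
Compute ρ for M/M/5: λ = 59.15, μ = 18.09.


ρ = λ/(cμ) = 59.15/(5·18.09) = 59.15/90.45 = 0.6540

Final: 0.6540


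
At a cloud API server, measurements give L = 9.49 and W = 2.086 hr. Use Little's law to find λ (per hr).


λ = L/W = 9.49/2.086 = 4.5494 /hr

Final: 4.5494 /hr


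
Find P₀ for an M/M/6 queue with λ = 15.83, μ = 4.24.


a = λ/μ = 15.83/4.24 = 3.7335; ρ = a/c = 0.6222
Σ_{k=0}^{5} a^k/k! (terms k=0..5) = 1.00000 + 3.73349 + 6.96948 + 8.67349 + 8.09560 + 6.04497 = 34.51702
Tail: a^6/(6!(1−ρ)) = 2708.25996/(720·0.3778) = 9.95753
P₀ = 1/(34.51702 + 9.95753) = 1/44.47455 = 0.022485

Final: 0.022485


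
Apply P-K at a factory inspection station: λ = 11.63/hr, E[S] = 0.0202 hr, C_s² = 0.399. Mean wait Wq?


ρ = λ·E[S] = 11.63·0.0202 = 0.2349
E[S²] = E[S]²(1+C_s²) = 0.0202²·(1+0.399) = 0.0005708
Wq = λ·E[S²]/(2(1−ρ)) = 11.63·0.0005708/(2·0.7651) = 0.004339 hr

Final: 0.004339 hr


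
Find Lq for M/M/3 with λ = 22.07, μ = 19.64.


a = λ/μ = 1.1237; ρ = a/3 = 0.3746
P₀ = 0.319157
Lq = P₀·a^c·ρ / (c!·(1−ρ)²) = 0.319157·1.41900·0.3746/(6·0.39116)
= 0.07228

Final: 0.07228


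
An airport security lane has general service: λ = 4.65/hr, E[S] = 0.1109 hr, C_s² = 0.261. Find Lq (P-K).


ρ = λ·E[S] = 4.65·0.1109 = 0.5157
Lq = ρ²(1+C_s²)/(2(1−ρ)) = 0.2659·(1+0.261)/(2·0.4843)
= 0.2659·1.2610/0.9686 = 0.34620

Final: 0.34620


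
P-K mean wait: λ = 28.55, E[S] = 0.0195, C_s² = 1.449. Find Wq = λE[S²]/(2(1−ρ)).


ρ = λ·E[S] = 28.55·0.0195 = 0.5567
E[S²] = E[S]²(1+C_s²) = 0.0195²·(1+1.449) = 0.0009312
Wq = λ·E[S²]/(2(1−ρ)) = 28.55·0.0009312/(2·0.4433) = 0.02999 hr

Final: 0.02999 hr


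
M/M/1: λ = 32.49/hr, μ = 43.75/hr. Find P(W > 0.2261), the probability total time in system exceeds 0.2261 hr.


W ~ Exponential(μ−λ) for M/M/1.
μ − λ = 43.75 − 32.49 = 11.2600
P(W > t) = e^{−(μ−λ)t} = e^{−2.5459} = 0.078404

Final: 0.078404


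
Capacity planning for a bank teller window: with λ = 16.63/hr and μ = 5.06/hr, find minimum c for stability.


Stability requires cμ > λ ⇔ c > λ/μ.
λ/μ = 16.63/5.06 = 3.2866
Minimum integer c = ⌊3.2866⌋ + 1 = 4
Check: 4·5.06 = 20.24 > 16.63, while 3·5.06 = 15.18 ≤ 16.63

Final: 4 servers


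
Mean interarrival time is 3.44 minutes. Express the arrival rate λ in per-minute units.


λ = 1/(interarrival time) in consistent units.
1 minute = 1 min, so λ = 1/3.44 = 0.2907 per minute

Final: 0.2907 /min


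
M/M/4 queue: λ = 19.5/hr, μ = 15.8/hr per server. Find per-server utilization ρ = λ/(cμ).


ρ = λ/(cμ) = 19.5/(4·15.8) = 19.5/63.20 = 0.3085

Final: 0.3085


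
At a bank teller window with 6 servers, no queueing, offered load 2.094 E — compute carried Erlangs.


B(6,2.094) = 0.014509 (Erlang-B)
Carried load = a(1 − B) = 2.094·(1 − 0.014509) = 2.094·0.985491 = 2.0636 E

Final: 2.0636 Erlangs


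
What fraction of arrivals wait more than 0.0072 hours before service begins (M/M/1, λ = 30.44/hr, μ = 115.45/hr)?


ρ = 30.44/115.45 = 0.2637
P(Wq > t) = ρ·e^{−(μ−λ)t} = 0.2637·e^{−0.6121}
= 0.2637·0.542226 = 0.142965

Final: 0.142965


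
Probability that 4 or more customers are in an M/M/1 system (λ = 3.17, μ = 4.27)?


ρ = 3.17/4.27 = 0.7424
P(N ≥ n) = ρ^n = 0.7424^4 = 0.303756

Final: 0.303756


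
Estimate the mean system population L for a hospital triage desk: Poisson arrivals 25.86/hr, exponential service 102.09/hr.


ρ = λ/μ = 25.86/102.09 = 0.2533
L = ρ/(1−ρ) = 0.2533/(1 − 0.2533) = 0.2533/0.7467 = 0.3392

Final: 0.3392


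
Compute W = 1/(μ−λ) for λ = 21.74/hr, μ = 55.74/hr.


W = 1/(μ−λ) = 1/(55.74 − 21.74) = 1/34.00 = 0.02941 hr

Final: 0.02941 hr


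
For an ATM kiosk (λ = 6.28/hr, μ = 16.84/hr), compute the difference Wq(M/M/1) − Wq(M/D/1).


ρ = 6.28/16.84 = 0.3729
Wq(M/M/1) = ρ/(μ−λ) = 0.3729/10.56 = 0.03531 hr
Wq(M/D/1) = ρ/(2(μ−λ)) = 0.01766 hr
Savings = 0.03531 − 0.01766 = 0.01766 hr

Final: 0.01766 hr


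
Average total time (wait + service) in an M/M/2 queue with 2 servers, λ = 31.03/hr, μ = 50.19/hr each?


a = 0.6183; ρ = 0.3091; P₀ = 0.527738
Lq = P₀·a^c·ρ/(c!(1−ρ)²) = 0.06532
Wq = Lq/λ = 0.06532/31.03 = 0.002105 hr
W = Wq + 1/μ = 0.002105 + 0.01992 = 0.02203 hr

Final: 0.02203 hr


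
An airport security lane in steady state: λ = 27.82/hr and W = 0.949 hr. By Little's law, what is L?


L = λW = 27.82·0.949 = 26.4012

Final: 26.4012


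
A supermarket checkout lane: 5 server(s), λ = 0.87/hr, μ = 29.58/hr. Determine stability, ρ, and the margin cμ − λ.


Total capacity cμ = 5·29.58 = 147.90/hr
ρ = λ/(cμ) = 0.87/147.90 = 0.005882
Stable ⇔ ρ < 1: YES
Spare capacity = cμ − λ = 147.90 − 0.87 = 147.03/hr

Final: ρ = 0.005882; stable; margin = 147.03/hr


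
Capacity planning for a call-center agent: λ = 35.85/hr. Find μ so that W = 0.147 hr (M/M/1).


W = 1/(μ−λ) ⇒ μ − λ = 1/W = 1/0.147 = 6.8027
μ = λ + 1/W = 35.85 + 6.8027 = 42.6527 per hr

Final: 42.6527 /hr


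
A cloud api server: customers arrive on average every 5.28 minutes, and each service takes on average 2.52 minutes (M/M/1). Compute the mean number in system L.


λ = 60/5.28 = 11.3636 /hr
μ = 60/2.52 = 23.8095 /hr
ρ = λ/μ = 11.3636/23.8095 = 0.4773
L = ρ/(1−ρ) = 0.4773/0.5227 = 0.9130

Final: 0.9130


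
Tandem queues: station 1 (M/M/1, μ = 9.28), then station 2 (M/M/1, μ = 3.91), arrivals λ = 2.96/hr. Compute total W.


Each node sees arrival rate λ = 2.96/hr (tandem ⇒ throughput preserved).
W₁ = 1/(μ₁−λ) = 1/(9.28−2.96) = 0.15823 hr
W₂ = 1/(μ₂−λ) = 1/(3.91−2.96) = 1.05263 hr
W_total = W₁ + W₂ = 0.15823 + 1.05263 = 1.21086 hr

Final: 1.21086 hr


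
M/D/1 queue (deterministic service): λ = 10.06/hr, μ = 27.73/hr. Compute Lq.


ρ = 10.06/27.73 = 0.3628
M/D/1: Lq = ρ²/(2(1−ρ)) = 0.1316/(2·0.6372) = 0.10327

Final: 0.10327


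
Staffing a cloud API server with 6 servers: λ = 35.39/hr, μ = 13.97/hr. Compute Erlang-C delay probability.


a = λ/μ = 2.5333; ρ = a/6 = 0.4222
P₀ = 0.078911 (from M/M/c formula)
C(c,a) = [a^c/(c!(1−ρ))]·P₀ = [264.30473/(720·0.5778)]·0.078911
= 0.63534·0.078911 = 0.050136

Final: 0.050136


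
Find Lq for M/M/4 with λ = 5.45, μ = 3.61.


a = λ/μ = 1.5097; ρ = a/4 = 0.3774
P₀ = 0.218798
Lq = P₀·a^c·ρ / (c!·(1−ρ)²) = 0.218798·5.19466·0.3774/(24·0.38760)
= 0.04611

Final: 0.04611


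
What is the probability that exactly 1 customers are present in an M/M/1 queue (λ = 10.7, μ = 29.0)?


ρ = 10.7/29.0 = 0.3690
P_n = (1−ρ)·ρ^n = (1 − 0.3690)·0.3690^1 = 0.6310·0.368966 = 0.232830

Final: 0.232830


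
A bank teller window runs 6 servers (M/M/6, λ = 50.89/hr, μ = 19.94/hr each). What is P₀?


a = λ/μ = 50.89/19.94 = 2.5522; ρ = a/c = 0.4254
Σ_{k=0}^{5} a^k/k! (terms k=0..5) = 1.00000 + 2.55216 + 3.25675 + 2.77058 + 1.76774 + 0.90231 = 12.24953
Tail: a^6/(6!(1−ρ)) = 276.34002/(720·0.5746) = 0.66791
P₀ = 1/(12.24953 + 0.66791) = 1/12.91744 = 0.077415

Final: 0.077415


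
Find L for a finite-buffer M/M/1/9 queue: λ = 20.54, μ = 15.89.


ρ = 20.54/15.89 = 1.2926
L = ρ[1 − (K+1)ρ^K + Kρ^(K+1)] / [(1−ρ)(1−ρ^(K+1))]
Numerator: 1.2926·(1 − 10·10.076017 + 9·13.024631) = 22.571392
Denominator: (-0.2926)·(-12.024631) = 3.518850
L = 22.571392/3.518850 = 6.4144

Final: 6.4144


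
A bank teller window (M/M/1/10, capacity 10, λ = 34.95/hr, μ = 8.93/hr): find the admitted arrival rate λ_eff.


ρ = 3.9138; P_K = (1−ρ)ρ^10/(1−ρ^11) = 0.744492
λ_eff = λ(1 − P_K) = 34.95·(1 − 0.744492) = 34.95·0.255508 = 8.9300 /hr

Final: 8.9300 /hr


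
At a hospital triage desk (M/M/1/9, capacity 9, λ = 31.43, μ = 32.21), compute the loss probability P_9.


ρ = λ/μ = 31.43/32.21 = 0.9758
P_K = (1−ρ)ρ^K/(1−ρ^(K+1)) = (0.02422·0.802016)/(1 − 0.782594)
= 0.019422/0.217406 = 0.089334

Final: 0.089334


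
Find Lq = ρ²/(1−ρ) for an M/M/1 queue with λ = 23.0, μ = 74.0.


ρ = 23.0/74.0 = 0.3108
Lq = ρ²/(1−ρ) = 0.09660/0.6892 = 0.1402

Final: 0.1402


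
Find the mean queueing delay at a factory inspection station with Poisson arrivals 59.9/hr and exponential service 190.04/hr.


ρ = 59.9/190.04 = 0.3152
Wq = ρ/(μ−λ) = 0.3152/(190.04 − 59.9) = 0.3152/130.14 = 0.002422 hr

Final: 0.002422 hr


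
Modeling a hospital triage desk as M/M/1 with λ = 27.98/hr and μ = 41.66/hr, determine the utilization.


ρ = λ/μ = 27.98/41.66 = 0.6716

Final: 0.6716


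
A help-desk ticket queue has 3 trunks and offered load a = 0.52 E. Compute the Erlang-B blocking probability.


B(c,a) = (a^c/c!) / Σ_{k=0}^{c} a^k/k!
a^3/3! = 0.023435
Σ terms (k=0..3): 1.00000 + 0.52000 + 0.13520 + 0.02343 = 1.678635
B = 0.023435/1.678635 = 0.013961

Final: 0.013961


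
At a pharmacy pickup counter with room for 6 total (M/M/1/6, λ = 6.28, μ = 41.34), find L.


ρ = 6.28/41.34 = 0.1519
L = ρ[1 − (K+1)ρ^K + Kρ^(K+1)] / [(1−ρ)(1−ρ^(K+1))]
Numerator: 0.1519·(1 − 7·0.00001229 + 6·0.000001867) = 0.151900
Denominator: (0.8481)·(0.999998) = 0.848087
L = 0.151900/0.848087 = 0.1791

Final: 0.1791


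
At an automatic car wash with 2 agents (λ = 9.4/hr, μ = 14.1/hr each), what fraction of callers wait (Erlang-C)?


a = λ/μ = 0.6667; ρ = a/2 = 0.3333
P₀ = 0.500000 (from M/M/c formula)
C(c,a) = [a^c/(c!(1−ρ))]·P₀ = [0.44444/(2·0.6667)]·0.500000
= 0.33333·0.500000 = 0.166667

Final: 0.166667


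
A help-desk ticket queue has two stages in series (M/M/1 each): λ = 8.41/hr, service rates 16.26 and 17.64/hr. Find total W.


Each node sees arrival rate λ = 8.41/hr (tandem ⇒ throughput preserved).
W₁ = 1/(μ₁−λ) = 1/(16.26−8.41) = 0.12739 hr
W₂ = 1/(μ₂−λ) = 1/(17.64−8.41) = 0.10834 hr
W_total = W₁ + W₂ = 0.12739 + 0.10834 = 0.23573 hr

Final: 0.23573 hr


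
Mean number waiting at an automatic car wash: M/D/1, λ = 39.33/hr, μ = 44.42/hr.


ρ = 39.33/44.42 = 0.8854
M/D/1: Lq = ρ²/(2(1−ρ)) = 0.7840/(2·0.1146) = 3.42075

Final: 3.42075


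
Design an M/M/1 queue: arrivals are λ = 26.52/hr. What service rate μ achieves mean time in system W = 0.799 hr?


W = 1/(μ−λ) ⇒ μ − λ = 1/W = 1/0.799 = 1.2516
μ = λ + 1/W = 26.52 + 1.2516 = 27.7716 per hr

Final: 27.7716 /hr


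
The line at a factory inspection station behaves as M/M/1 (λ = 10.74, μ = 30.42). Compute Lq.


ρ = 10.74/30.42 = 0.3531
Lq = ρ²/(1−ρ) = 0.1246/0.6469 = 0.1927

Final: 0.1927


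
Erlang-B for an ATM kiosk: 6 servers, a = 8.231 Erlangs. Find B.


B(c,a) = (a^c/c!) / Σ_{k=0}^{c} a^k/k!
a^6/6! = 431.899910
Σ terms (k=0..6): 1.00000 + 8.23100 + 33.87468 + 92.94083 + 191.24900 + 314.83410 + 431.89991 = 1074.029517
B = 431.899910/1074.029517 = 0.402130

Final: 0.402130


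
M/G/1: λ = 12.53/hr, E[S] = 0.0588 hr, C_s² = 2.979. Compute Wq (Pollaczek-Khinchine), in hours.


ρ = λ·E[S] = 12.53·0.0588 = 0.7368
E[S²] = E[S]²(1+C_s²) = 0.0588²·(1+2.979) = 0.013757
Wq = λ·E[S²]/(2(1−ρ)) = 12.53·0.013757/(2·0.2632) = 0.32742 hr

Final: 0.32742 hr


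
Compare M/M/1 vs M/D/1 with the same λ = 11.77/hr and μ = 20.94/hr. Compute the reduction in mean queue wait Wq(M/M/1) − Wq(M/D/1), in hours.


ρ = 11.77/20.94 = 0.5621
Wq(M/M/1) = ρ/(μ−λ) = 0.5621/9.17 = 0.06130 hr
Wq(M/D/1) = ρ/(2(μ−λ)) = 0.03065 hr
Savings = 0.06130 − 0.03065 = 0.03065 hr

Final: 0.03065 hr


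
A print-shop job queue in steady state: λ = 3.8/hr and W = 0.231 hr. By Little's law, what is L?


L = λW = 3.8·0.231 = 0.8778

Final: 0.8778


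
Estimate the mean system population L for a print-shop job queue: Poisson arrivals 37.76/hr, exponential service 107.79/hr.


ρ = λ/μ = 37.76/107.79 = 0.3503
L = ρ/(1−ρ) = 0.3503/(1 − 0.3503) = 0.3503/0.6497 = 0.5392

Final: 0.5392


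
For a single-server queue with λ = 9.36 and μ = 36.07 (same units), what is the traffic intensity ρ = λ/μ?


ρ = λ/μ = 9.36/36.07 = 0.2595

Final: 0.2595


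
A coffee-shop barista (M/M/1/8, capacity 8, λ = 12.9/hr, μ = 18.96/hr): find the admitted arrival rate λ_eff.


ρ = 0.6804; P_K = (1−ρ)ρ^8/(1−ρ^9) = 0.015151
λ_eff = λ(1 − P_K) = 12.9·(1 − 0.015151) = 12.9·0.984849 = 12.7046 /hr

Final: 12.7046 /hr


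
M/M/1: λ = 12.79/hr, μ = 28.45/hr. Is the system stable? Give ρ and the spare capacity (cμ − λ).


Total capacity cμ = 1·28.45 = 28.45/hr
ρ = λ/(cμ) = 12.79/28.45 = 0.4496
Stable ⇔ ρ < 1: YES
Spare capacity = cμ − λ = 28.45 − 12.79 = 15.66/hr

Final: ρ = 0.4496; stable; margin = 15.66/hr


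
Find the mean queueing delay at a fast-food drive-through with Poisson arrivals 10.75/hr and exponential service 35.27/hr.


ρ = 10.75/35.27 = 0.3048
Wq = ρ/(μ−λ) = 0.3048/(35.27 − 10.75) = 0.3048/24.52 = 0.01243 hr

Final: 0.01243 hr


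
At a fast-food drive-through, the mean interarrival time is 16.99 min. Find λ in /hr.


λ = 1/(interarrival time) in consistent units.
1 hour = 60 min, so λ = 60/16.99 = 3.5315 per hour

Final: 3.5315 /hr


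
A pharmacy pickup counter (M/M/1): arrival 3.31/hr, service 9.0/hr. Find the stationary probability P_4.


ρ = 3.31/9.0 = 0.3678
P_n = (1−ρ)·ρ^n = (1 − 0.3678)·0.3678^4 = 0.6322·0.018295 = 0.011567

Final: 0.011567


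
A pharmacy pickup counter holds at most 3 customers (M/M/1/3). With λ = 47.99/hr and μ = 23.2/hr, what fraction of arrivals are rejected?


ρ = λ/μ = 47.99/23.2 = 2.0685
P_K = (1−ρ)ρ^K/(1−ρ^(K+1)) = (-1.0685·8.850918)/(1 − 18.308428)
= -9.457511/-17.308428 = 0.546411

Final: 0.546411


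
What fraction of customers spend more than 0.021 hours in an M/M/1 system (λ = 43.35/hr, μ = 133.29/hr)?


W ~ Exponential(μ−λ) for M/M/1.
μ − λ = 133.29 − 43.35 = 89.9400
P(W > t) = e^{−(μ−λ)t} = e^{−1.8887} = 0.151262

Final: 0.151262


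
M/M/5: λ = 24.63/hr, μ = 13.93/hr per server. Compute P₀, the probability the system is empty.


a = λ/μ = 24.63/13.93 = 1.7681; ρ = a/c = 0.3536
Σ_{k=0}^{4} a^k/k! (terms k=0..4) = 1.00000 + 1.76813 + 1.56314 + 0.92127 + 0.40723 = 5.65977
Tail: a^5/(5!(1−ρ)) = 17.28090/(120·0.6464) = 0.22279
P₀ = 1/(5.65977 + 0.22279) = 1/5.88256 = 0.169994

Final: 0.169994


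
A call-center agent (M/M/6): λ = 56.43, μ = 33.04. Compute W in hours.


a = 1.7079; ρ = 0.2847; P₀ = 0.181139
Lq = P₀·a^c·ρ/(c!(1−ρ)²) = 0.003474
Wq = Lq/λ = 0.003474/56.43 = 0.00006156 hr
W = Wq + 1/μ = 0.00006156 + 0.03027 = 0.03033 hr

Final: 0.03033 hr


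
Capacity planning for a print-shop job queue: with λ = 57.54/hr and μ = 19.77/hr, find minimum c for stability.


Stability requires cμ > λ ⇔ c > λ/μ.
λ/μ = 57.54/19.77 = 2.9105
Minimum integer c = ⌊2.9105⌋ + 1 = 3
Check: 3·19.77 = 59.31 > 57.54, while 2·19.77 = 39.54 ≤ 57.54

Final: 3 servers


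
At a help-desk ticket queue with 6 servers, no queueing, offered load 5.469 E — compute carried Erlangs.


B(6,5.469) = 0.226748 (Erlang-B)
Carried load = a(1 − B) = 5.469·(1 − 0.226748) = 5.469·0.773252 = 4.2289 E

Final: 4.2289 Erlangs


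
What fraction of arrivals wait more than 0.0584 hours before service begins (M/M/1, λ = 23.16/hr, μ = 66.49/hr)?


ρ = 23.16/66.49 = 0.3483
P(Wq > t) = ρ·e^{−(μ−λ)t} = 0.3483·e^{−2.5305}
= 0.3483·0.079621 = 0.027734

Final: 0.027734


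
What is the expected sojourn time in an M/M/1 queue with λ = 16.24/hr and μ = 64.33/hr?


W = 1/(μ−λ) = 1/(64.33 − 16.24) = 1/48.09 = 0.02079 hr

Final: 0.02079 hr


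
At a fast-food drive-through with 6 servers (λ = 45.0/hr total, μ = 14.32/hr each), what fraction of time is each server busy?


ρ = λ/(cμ) = 45.0/(6·14.32) = 45.0/85.92 = 0.5237

Final: 0.5237


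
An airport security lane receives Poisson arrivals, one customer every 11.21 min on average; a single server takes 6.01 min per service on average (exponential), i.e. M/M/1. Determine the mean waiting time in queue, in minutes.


λ = 60/11.21 = 5.3524 /hr
μ = 60/6.01 = 9.9834 /hr
ρ = λ/μ = 5.3524/9.9834 = 0.5361
Wq = ρ/(μ−λ) = 0.5361/(9.9834−5.3524) = 0.11577 hr
In minutes: 0.11577·60 = 6.946 min

Final: 6.946 min


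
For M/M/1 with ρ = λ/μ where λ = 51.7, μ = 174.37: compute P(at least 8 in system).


ρ = 51.7/174.37 = 0.2965
P(N ≥ n) = ρ^n = 0.2965^8 = 0.00005972

Final: 0.00005972


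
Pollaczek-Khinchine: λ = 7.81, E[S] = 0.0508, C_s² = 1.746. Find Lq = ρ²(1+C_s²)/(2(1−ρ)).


ρ = λ·E[S] = 7.81·0.0508 = 0.3967
Lq = ρ²(1+C_s²)/(2(1−ρ)) = 0.1574·(1+1.746)/(2·0.6033)
= 0.1574·2.7460/1.2065 = 0.35826

Final: 0.35826


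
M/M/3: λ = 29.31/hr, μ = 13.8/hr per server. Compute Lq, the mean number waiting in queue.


a = λ/μ = 2.1239; ρ = a/3 = 0.7080
P₀ = 0.092187
Lq = P₀·a^c·ρ / (c!·(1−ρ)²) = 0.092187·9.58099·0.7080/(6·0.08528)
= 1.22206

Final: 1.22206


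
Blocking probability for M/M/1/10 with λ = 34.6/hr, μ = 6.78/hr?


ρ = λ/μ = 34.6/6.78 = 5.1032
P_K = (1−ρ)ρ^K/(1−ρ^(K+1)) = (-4.1032·11980199.474197)/(1 − 61137891.122010)
= -49157691.647813/-61137890.122010 = 0.804046

Final: 0.804046


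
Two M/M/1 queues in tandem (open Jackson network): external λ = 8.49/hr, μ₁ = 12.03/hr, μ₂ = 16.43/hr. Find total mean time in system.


Each node sees arrival rate λ = 8.49/hr (tandem ⇒ throughput preserved).
W₁ = 1/(μ₁−λ) = 1/(12.03−8.49) = 0.28249 hr
W₂ = 1/(μ₂−λ) = 1/(16.43−8.49) = 0.12594 hr
W_total = W₁ + W₂ = 0.28249 + 0.12594 = 0.40843 hr

Final: 0.40843 hr


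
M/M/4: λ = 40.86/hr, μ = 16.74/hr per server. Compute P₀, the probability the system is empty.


a = λ/μ = 40.86/16.74 = 2.4409; ρ = a/c = 0.6102
Σ_{k=0}^{3} a^k/k! (terms k=0..3) = 1.00000 + 2.44086 + 2.97890 + 2.42369 = 8.84345
Tail: a^4/(4!(1−ρ)) = 35.49536/(24·0.3898) = 3.79433
P₀ = 1/(8.84345 + 3.79433) = 1/12.63778 = 0.079128

Final: 0.079128


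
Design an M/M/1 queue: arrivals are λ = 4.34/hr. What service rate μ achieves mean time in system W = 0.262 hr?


W = 1/(μ−λ) ⇒ μ − λ = 1/W = 1/0.262 = 3.8168
μ = λ + 1/W = 4.34 + 3.8168 = 8.1568 per hr

Final: 8.1568 /hr


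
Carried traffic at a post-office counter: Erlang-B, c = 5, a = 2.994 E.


B(5,2.994) = 0.109542 (Erlang-B)
Carried load = a(1 − B) = 2.994·(1 − 0.109542) = 2.994·0.890458 = 2.6660 E

Final: 2.6660 Erlangs


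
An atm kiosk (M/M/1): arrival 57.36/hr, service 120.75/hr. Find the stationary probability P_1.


ρ = 57.36/120.75 = 0.4750
P_n = (1−ρ)·ρ^n = (1 − 0.4750)·0.4750^1 = 0.5250·0.475031 = 0.249377

Final: 0.249377


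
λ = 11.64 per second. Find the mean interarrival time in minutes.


Mean interarrival time = 1/λ = 1/11.64 second = 0.08591 second
In minutes: 0.08591 × 0.0166667 = 0.001432 min

Final: 0.001432 min


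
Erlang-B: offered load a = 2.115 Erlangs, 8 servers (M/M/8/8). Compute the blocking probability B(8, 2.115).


B(c,a) = (a^c/c!) / Σ_{k=0}^{c} a^k/k!
a^8/8! = 0.009930
Σ terms (k=0..8): 1.00000 + 2.11500 + 2.23661 + 1.57681 + 0.83374 + 0.35267 + 0.12432 + 0.03756 + 0.009930 = 8.286644
B = 0.009930/8.286644 = 0.001198

Final: 0.001198


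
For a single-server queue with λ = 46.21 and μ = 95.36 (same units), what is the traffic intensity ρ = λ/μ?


ρ = λ/μ = 46.21/95.36 = 0.4846

Final: 0.4846


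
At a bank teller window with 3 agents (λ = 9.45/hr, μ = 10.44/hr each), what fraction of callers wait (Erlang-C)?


a = λ/μ = 0.9052; ρ = a/3 = 0.3017
P₀ = 0.401307 (from M/M/c formula)
C(c,a) = [a^c/(c!(1−ρ))]·P₀ = [0.74164/(6·0.6983)]·0.401307
= 0.17702·0.401307 = 0.071038

Final: 0.071038


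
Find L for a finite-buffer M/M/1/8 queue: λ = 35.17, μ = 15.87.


ρ = 35.17/15.87 = 2.2161
L = ρ[1 − (K+1)ρ^K + Kρ^(K+1)] / [(1−ρ)(1−ρ^(K+1))]
Numerator: 2.2161·(1 − 9·581.786357 + 8·1289.314818) = 11256.707735
Denominator: (-1.2161)·(-1288.314818) = 1566.759672
L = 11256.707735/1566.759672 = 7.1847

Final: 7.1847


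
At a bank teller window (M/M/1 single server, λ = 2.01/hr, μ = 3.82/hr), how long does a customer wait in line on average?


ρ = 2.01/3.82 = 0.5262
Wq = ρ/(μ−λ) = 0.5262/(3.82 − 2.01) = 0.5262/1.81 = 0.2907 hr

Final: 0.2907 hr


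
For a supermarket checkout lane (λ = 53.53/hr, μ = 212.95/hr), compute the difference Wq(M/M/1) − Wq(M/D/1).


ρ = 53.53/212.95 = 0.2514
Wq(M/M/1) = ρ/(μ−λ) = 0.2514/159.42 = 0.001577 hr
Wq(M/D/1) = ρ/(2(μ−λ)) = 0.0007884 hr
Savings = 0.001577 − 0.0007884 = 0.0007884 hr

Final: 0.0007884 hr


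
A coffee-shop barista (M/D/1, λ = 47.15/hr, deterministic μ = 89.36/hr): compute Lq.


ρ = 47.15/89.36 = 0.5276
M/D/1: Lq = ρ²/(2(1−ρ)) = 0.2784/(2·0.4724) = 0.29470

Final: 0.29470


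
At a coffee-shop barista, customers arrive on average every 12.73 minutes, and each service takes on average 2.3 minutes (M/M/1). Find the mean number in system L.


λ = 60/12.73 = 4.7133 /hr
μ = 60/2.3 = 26.0870 /hr
ρ = λ/μ = 4.7133/26.0870 = 0.1807
L = ρ/(1−ρ) = 0.1807/0.8193 = 0.2205

Final: 0.2205


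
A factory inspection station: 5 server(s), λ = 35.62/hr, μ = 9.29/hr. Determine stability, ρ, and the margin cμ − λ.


Total capacity cμ = 5·9.29 = 46.45/hr
ρ = λ/(cμ) = 35.62/46.45 = 0.7668
Stable ⇔ ρ < 1: YES
Spare capacity = cμ − λ = 46.45 − 35.62 = 10.83/hr

Final: ρ = 0.7668; stable; margin = 10.83/hr


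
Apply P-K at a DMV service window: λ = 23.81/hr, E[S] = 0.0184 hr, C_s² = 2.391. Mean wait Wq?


ρ = λ·E[S] = 23.81·0.0184 = 0.4381
E[S²] = E[S]²(1+C_s²) = 0.0184²·(1+2.391) = 0.001148
Wq = λ·E[S²]/(2(1−ρ)) = 23.81·0.001148/(2·0.5619) = 0.02432 hr

Final: 0.02432 hr


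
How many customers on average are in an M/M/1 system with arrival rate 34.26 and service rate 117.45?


ρ = λ/μ = 34.26/117.45 = 0.2917
L = ρ/(1−ρ) = 0.2917/(1 − 0.2917) = 0.2917/0.7083 = 0.4118

Final: 0.4118


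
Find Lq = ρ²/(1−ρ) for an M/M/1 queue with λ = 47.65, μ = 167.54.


ρ = 47.65/167.54 = 0.2844
Lq = ρ²/(1−ρ) = 0.08089/0.7156 = 0.1130

Final: 0.1130


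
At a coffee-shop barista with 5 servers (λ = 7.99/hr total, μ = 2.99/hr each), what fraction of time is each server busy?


ρ = λ/(cμ) = 7.99/(5·2.99) = 7.99/14.95 = 0.5344

Final: 0.5344


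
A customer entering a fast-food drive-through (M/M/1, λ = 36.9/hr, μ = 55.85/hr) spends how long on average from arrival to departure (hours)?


W = 1/(μ−λ) = 1/(55.85 − 36.9) = 1/18.95 = 0.05277 hr

Final: 0.05277 hr


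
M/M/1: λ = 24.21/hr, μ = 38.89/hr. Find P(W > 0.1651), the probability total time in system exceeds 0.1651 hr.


W ~ Exponential(μ−λ) for M/M/1.
μ − λ = 38.89 − 24.21 = 14.6800
P(W > t) = e^{−(μ−λ)t} = e^{−2.4237} = 0.088596

Final: 0.088596


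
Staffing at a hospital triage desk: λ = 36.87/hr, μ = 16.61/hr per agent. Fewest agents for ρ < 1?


Stability requires cμ > λ ⇔ c > λ/μ.
λ/μ = 36.87/16.61 = 2.2197
Minimum integer c = ⌊2.2197⌋ + 1 = 3
Check: 3·16.61 = 49.83 > 36.87, while 2·16.61 = 33.22 ≤ 36.87

Final: 3 servers


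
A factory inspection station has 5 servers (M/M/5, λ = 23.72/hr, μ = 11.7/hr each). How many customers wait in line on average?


a = λ/μ = 2.0274; ρ = a/5 = 0.4055
P₀ = 0.130631
Lq = P₀·a^c·ρ / (c!·(1−ρ)²) = 0.130631·34.24870·0.4055/(120·0.35347)
= 0.04277

Final: 0.04277


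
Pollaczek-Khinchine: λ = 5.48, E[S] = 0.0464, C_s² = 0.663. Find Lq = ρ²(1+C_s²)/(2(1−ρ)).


ρ = λ·E[S] = 5.48·0.0464 = 0.2543
Lq = ρ²(1+C_s²)/(2(1−ρ)) = 0.06465·(1+0.663)/(2·0.7457)
= 0.06465·1.6630/1.4915 = 0.07209

Final: 0.07209


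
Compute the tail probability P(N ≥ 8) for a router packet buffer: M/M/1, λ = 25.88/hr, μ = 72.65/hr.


ρ = 25.88/72.65 = 0.3562
P(N ≥ n) = ρ^n = 0.3562^8 = 0.0002593

Final: 0.0002593


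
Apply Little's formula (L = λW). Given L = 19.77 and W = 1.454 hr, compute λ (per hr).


λ = L/W = 19.77/1.454 = 13.5970 /hr

Final: 13.5970 /hr


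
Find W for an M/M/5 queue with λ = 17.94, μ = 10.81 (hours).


a = 1.6596; ρ = 0.3319; P₀ = 0.189697
Lq = P₀·a^c·ρ/(c!(1−ρ)²) = 0.01480
Wq = Lq/λ = 0.01480/17.94 = 0.0008249 hr
W = Wq + 1/μ = 0.0008249 + 0.09251 = 0.09333 hr

Final: 0.09333 hr


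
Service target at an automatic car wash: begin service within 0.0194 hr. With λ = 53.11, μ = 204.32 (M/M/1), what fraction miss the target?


ρ = 53.11/204.32 = 0.2599
P(Wq > t) = ρ·e^{−(μ−λ)t} = 0.2599·e^{−2.9335}
= 0.2599·0.053212 = 0.013832

Final: 0.013832


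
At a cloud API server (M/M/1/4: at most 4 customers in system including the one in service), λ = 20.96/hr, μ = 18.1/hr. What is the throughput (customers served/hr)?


ρ = 1.1580; P_K = (1−ρ)ρ^4/(1−ρ^5) = 0.262514
λ_eff = λ(1 − P_K) = 20.96·(1 − 0.262514) = 20.96·0.737486 = 15.4577 /hr

Final: 15.4577 /hr


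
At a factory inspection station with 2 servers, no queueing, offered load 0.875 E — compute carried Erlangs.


B(2,0.875) = 0.169550 (Erlang-B)
Carried load = a(1 − B) = 0.875·(1 − 0.169550) = 0.875·0.830450 = 0.7266 E

Final: 0.7266 Erlangs
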